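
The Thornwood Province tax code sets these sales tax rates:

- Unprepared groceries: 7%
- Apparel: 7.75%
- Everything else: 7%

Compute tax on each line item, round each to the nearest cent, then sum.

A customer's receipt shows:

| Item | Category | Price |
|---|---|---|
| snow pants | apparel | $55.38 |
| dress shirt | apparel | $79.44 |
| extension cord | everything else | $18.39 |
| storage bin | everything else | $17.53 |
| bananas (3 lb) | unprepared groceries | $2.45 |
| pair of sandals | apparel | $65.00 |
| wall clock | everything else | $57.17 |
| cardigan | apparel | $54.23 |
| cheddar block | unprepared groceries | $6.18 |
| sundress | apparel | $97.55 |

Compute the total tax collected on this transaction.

$34.37

Snow pants $55.38: apparel → 7.75% → $4.29
Dress shirt $79.44: apparel → 7.75% → $6.16
Extension cord $18.39: everything else → 7% → $1.29
Storage bin $17.53: everything else → 7% → $1.23
Bananas (3 lb) $2.45: unprepared groceries → 7% → $0.17
Pair of sandals $65.00: apparel → 7.75% → $5.04
Wall clock $57.17: everything else → 7% → $4.00
Cardigan $54.23: apparel → 7.75% → $4.20
Cheddar block $6.18: unprepared groceries → 7% → $0.43
Sundress $97.55: apparel → 7.75% → $7.56
Total tax = $4.29 + $6.16 + $1.29 + $1.23 + $0.17 + $5.04 + $4.00 + $4.20 + $0.43 + $7.56 = $34.37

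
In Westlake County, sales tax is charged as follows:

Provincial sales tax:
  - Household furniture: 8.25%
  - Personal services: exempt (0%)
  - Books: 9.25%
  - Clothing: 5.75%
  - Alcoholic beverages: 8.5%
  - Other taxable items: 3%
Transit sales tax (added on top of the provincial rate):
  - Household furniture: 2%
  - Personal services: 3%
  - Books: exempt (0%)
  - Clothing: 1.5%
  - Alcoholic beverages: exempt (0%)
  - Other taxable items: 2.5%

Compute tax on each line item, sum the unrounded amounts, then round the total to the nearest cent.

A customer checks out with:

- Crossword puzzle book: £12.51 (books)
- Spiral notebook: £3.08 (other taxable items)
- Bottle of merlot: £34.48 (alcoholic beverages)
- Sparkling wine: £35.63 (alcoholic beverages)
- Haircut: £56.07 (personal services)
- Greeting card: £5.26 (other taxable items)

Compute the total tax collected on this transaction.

Crossword puzzle book £12.51: books → 9.25% + 0% transit = 9.25% → £1.157175
Spiral notebook £3.08: other taxable items → 3% + 2.5% transit = 5.5% → £0.1694
Bottle of merlot £34.48: alcoholic beverages → 8.5% + 0% transit = 8.5% → £2.9308
Sparkling wine £35.63: alcoholic beverages → 8.5% + 0% transit = 8.5% → £3.02855
Haircut £56.07: personal services → 0% + 3% transit = 3% → £1.6821
Greeting card £5.26: other taxable items → 3% + 2.5% transit = 5.5% → £0.2893
Unrounded tax sum = £9.257325 → £9.26

£9.26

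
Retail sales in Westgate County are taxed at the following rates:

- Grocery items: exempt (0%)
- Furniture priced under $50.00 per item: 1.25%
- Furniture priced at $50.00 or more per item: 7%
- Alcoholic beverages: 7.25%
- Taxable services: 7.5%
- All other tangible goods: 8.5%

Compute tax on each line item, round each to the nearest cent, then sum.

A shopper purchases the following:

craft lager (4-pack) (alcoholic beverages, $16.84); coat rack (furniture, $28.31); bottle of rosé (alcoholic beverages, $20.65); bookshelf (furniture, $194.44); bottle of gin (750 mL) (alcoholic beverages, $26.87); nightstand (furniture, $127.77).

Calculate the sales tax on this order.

$27.57

Craft lager (4-pack) $16.84: alcoholic beverages → 7.25% → $1.22
Coat rack $28.31: furniture, under $50.00 → 1.25% → $0.35
Bottle of rosé $20.65: alcoholic beverages → 7.25% → $1.50
Bookshelf $194.44: furniture, $50.00 or more → 7% → $13.61
Bottle of gin (750 mL) $26.87: alcoholic beverages → 7.25% → $1.95
Nightstand $127.77: furniture, $50.00 or more → 7% → $8.94
Total tax = $1.22 + $0.35 + $1.50 + $13.61 + $1.95 + $8.94 = $27.57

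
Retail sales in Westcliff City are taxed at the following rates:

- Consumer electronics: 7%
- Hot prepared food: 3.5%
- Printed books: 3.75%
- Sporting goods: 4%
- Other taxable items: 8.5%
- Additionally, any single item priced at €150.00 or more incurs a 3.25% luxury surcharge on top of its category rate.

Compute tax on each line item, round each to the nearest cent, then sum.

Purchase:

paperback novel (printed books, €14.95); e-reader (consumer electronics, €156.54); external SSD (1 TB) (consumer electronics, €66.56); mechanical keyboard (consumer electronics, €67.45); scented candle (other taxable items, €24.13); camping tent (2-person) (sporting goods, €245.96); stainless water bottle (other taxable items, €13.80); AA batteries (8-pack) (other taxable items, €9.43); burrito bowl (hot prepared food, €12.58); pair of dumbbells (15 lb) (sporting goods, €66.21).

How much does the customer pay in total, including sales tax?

Paperback novel €14.95: printed books → 3.75% → €0.56
E-reader €156.54: consumer electronics → 7% + 3.25% surcharge = 10.25% → €16.05
External SSD (1 TB) €66.56: consumer electronics → 7% → €4.66
Mechanical keyboard €67.45: consumer electronics → 7% → €4.72
Scented candle €24.13: other taxable items → 8.5% → €2.05
Camping tent (2-person) €245.96: sporting goods → 4% + 3.25% surcharge = 7.25% → €17.83
Stainless water bottle €13.80: other taxable items → 8.5% → €1.17
AA batteries (8-pack) €9.43: other taxable items → 8.5% → €0.80
Burrito bowl €12.58: hot prepared food → 3.5% → €0.44
Pair of dumbbells (15 lb) €66.21: sporting goods → 4% → €2.65
Subtotal = €677.61; tax = €50.93; total due = €728.54

€728.54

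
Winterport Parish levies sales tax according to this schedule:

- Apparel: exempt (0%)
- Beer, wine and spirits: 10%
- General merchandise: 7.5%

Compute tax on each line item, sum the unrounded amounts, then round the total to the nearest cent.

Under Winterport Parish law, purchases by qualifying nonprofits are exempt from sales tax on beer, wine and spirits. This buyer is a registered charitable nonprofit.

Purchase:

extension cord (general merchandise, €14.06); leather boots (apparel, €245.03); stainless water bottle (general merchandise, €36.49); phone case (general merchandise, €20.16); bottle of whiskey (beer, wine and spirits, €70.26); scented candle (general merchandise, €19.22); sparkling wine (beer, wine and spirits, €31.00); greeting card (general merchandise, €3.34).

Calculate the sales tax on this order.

Extension cord €14.06: general merchandise → 7.5% → €1.0545
Leather boots €245.03: apparel → 0% → €0.00
Stainless water bottle €36.49: general merchandise → 7.5% → €2.73675
Phone case €20.16: general merchandise → 7.5% → €1.512
Bottle of whiskey €70.26: beer, wine and spirits, buyer-exempt → 0% → €0.00
Scented candle €19.22: general merchandise → 7.5% → €1.4415
Sparkling wine €31.00: beer, wine and spirits, buyer-exempt → 0% → €0.00
Greeting card €3.34: general merchandise → 7.5% → €0.2505
Unrounded tax sum = €6.99525 → €7.00

€7.00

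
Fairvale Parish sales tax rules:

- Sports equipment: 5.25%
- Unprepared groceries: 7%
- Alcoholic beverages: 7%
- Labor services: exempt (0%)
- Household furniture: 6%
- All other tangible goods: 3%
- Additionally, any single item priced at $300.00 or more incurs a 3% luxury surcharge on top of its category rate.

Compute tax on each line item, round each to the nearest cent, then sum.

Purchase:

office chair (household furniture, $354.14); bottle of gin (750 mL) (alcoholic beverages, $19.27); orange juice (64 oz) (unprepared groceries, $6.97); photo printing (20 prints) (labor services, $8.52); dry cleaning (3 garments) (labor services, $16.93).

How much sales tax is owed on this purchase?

$33.71

Office chair $354.14: household furniture → 6% + 3% surcharge = 9% → $31.87
Bottle of gin (750 mL) $19.27: alcoholic beverages → 7% → $1.35
Orange juice (64 oz) $6.97: unprepared groceries → 7% → $0.49
Photo printing (20 prints) $8.52: labor services → 0% → $0.00
Dry cleaning (3 garments) $16.93: labor services → 0% → $0.00
Total tax = $31.87 + $1.35 + $0.49 = $33.71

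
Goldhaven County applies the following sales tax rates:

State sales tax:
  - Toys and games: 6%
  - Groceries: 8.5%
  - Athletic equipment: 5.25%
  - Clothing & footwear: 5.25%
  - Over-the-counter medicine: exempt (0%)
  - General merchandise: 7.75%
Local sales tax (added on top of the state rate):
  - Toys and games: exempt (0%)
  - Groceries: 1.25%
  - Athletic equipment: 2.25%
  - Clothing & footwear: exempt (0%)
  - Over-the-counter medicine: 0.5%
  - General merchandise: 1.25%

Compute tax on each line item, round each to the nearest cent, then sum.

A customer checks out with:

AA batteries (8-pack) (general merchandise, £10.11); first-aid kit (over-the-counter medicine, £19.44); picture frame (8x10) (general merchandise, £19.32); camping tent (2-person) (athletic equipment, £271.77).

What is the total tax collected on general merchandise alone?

AA batteries (8-pack) £10.11: general merchandise → 7.75% + 1.25% local = 9% → £0.91
Picture frame (8x10) £19.32: general merchandise → 7.75% + 1.25% local = 9% → £1.74
Tax on general merchandise = £0.91 + £1.74 = £2.65

£2.65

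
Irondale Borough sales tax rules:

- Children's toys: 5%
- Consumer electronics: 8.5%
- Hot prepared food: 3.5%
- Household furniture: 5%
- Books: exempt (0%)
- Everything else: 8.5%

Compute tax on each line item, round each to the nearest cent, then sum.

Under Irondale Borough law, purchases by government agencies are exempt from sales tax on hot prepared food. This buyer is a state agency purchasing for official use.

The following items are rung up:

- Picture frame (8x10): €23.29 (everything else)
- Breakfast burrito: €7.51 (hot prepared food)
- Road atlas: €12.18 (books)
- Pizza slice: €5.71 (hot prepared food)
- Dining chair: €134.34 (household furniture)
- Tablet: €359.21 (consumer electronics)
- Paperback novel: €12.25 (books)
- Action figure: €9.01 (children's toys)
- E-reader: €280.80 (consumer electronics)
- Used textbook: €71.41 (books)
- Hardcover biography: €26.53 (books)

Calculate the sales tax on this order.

Picture frame (8x10) €23.29: everything else → 8.5% → €1.98
Breakfast burrito €7.51: hot prepared food, buyer-exempt → 0% → €0.00
Road atlas €12.18: books → 0% → €0.00
Pizza slice €5.71: hot prepared food, buyer-exempt → 0% → €0.00
Dining chair €134.34: household furniture → 5% → €6.72
Tablet €359.21: consumer electronics → 8.5% → €30.53
Paperback novel €12.25: books → 0% → €0.00
Action figure €9.01: children's toys → 5% → €0.45
E-reader €280.80: consumer electronics → 8.5% → €23.87
Used textbook €71.41: books → 0% → €0.00
Hardcover biography €26.53: books → 0% → €0.00
Total tax = €1.98 + €6.72 + €30.53 + €0.45 + €23.87 = €63.55

€63.55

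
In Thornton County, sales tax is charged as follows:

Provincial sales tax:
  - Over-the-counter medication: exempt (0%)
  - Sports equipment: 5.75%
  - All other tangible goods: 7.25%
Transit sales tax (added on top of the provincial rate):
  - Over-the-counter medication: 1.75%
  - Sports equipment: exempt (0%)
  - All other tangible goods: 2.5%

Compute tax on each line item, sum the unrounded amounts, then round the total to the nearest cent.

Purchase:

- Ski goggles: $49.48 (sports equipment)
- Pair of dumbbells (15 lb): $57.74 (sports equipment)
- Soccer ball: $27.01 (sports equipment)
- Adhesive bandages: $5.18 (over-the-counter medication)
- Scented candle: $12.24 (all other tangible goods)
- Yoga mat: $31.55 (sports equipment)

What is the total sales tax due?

Ski goggles $49.48: sports equipment → 5.75% + 0% transit = 5.75% → $2.8451
Pair of dumbbells (15 lb) $57.74: sports equipment → 5.75% + 0% transit = 5.75% → $3.32005
Soccer ball $27.01: sports equipment → 5.75% + 0% transit = 5.75% → $1.553075
Adhesive bandages $5.18: over-the-counter medication → 0% + 1.75% transit = 1.75% → $0.09065
Scented candle $12.24: all other tangible goods → 7.25% + 2.5% transit = 9.75% → $1.1934
Yoga mat $31.55: sports equipment → 5.75% + 0% transit = 5.75% → $1.814125
Unrounded tax sum = $10.8164 → $10.82

$10.82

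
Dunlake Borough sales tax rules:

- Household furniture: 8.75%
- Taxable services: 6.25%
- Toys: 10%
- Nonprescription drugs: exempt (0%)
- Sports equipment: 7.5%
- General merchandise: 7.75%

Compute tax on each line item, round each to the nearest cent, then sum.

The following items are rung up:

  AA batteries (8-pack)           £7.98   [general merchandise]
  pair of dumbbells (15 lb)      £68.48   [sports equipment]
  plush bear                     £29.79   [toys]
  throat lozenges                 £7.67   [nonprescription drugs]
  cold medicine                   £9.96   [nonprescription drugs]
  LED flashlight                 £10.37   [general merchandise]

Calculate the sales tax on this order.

£9.54

AA batteries (8-pack) £7.98: general merchandise → 7.75% → £0.62
Pair of dumbbells (15 lb) £68.48: sports equipment → 7.5% → £5.14
Plush bear £29.79: toys → 10% → £2.98
Throat lozenges £7.67: nonprescription drugs → 0% → £0.00
Cold medicine £9.96: nonprescription drugs → 0% → £0.00
LED flashlight £10.37: general merchandise → 7.75% → £0.80
Total tax = £0.62 + £5.14 + £2.98 + £0.80 = £9.54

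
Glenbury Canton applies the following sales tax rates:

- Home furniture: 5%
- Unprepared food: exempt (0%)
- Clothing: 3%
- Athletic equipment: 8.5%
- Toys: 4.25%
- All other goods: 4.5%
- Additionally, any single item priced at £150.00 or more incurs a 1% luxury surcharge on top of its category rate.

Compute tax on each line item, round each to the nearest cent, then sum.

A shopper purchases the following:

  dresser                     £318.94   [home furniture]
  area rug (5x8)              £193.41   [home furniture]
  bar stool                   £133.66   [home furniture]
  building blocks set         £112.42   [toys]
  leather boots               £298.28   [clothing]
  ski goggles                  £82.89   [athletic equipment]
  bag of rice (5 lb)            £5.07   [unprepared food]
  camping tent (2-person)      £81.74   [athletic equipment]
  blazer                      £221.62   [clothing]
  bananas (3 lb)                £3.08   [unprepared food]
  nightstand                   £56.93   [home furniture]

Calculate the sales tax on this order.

£79.84

Dresser £318.94: home furniture → 5% + 1% surcharge = 6% → £19.14
Area rug (5x8) £193.41: home furniture → 5% + 1% surcharge = 6% → £11.60
Bar stool £133.66: home furniture → 5% → £6.68
Building blocks set £112.42: toys → 4.25% → £4.78
Leather boots £298.28: clothing → 3% + 1% surcharge = 4% → £11.93
Ski goggles £82.89: athletic equipment → 8.5% → £7.05
Bag of rice (5 lb) £5.07: unprepared food → 0% → £0.00
Camping tent (2-person) £81.74: athletic equipment → 8.5% → £6.95
Blazer £221.62: clothing → 3% + 1% surcharge = 4% → £8.86
Bananas (3 lb) £3.08: unprepared food → 0% → £0.00
Nightstand £56.93: home furniture → 5% → £2.85
Total tax = £19.14 + £11.60 + £6.68 + £4.78 + £11.93 + £7.05 + £6.95 + £8.86 + £2.85 = £79.84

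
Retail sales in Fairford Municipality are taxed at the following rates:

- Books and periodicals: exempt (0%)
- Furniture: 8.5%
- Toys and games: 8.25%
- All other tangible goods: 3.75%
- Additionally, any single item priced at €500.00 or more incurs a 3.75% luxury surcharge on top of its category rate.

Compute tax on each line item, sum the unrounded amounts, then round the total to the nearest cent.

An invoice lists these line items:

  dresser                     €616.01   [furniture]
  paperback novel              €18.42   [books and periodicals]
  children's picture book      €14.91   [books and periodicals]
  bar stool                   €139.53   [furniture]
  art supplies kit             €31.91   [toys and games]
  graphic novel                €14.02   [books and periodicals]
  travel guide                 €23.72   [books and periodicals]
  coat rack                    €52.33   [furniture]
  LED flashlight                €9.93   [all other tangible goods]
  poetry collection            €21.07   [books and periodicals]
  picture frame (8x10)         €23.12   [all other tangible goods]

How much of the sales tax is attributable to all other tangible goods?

LED flashlight €9.93: all other tangible goods → 3.75% → €0.372375
Picture frame (8x10) €23.12: all other tangible goods → 3.75% → €0.867
Tax on all other tangible goods: unrounded sum = €1.239375 → €1.24

€1.24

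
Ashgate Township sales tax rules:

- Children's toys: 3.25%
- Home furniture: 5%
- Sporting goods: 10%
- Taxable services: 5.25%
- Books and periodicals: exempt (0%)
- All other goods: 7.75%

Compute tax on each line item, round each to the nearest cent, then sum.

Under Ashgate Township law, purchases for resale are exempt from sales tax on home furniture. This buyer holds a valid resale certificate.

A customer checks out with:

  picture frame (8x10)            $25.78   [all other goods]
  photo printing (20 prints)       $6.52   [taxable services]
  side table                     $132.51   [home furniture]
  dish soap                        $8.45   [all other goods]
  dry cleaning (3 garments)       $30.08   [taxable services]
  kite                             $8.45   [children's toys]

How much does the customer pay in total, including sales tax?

$216.63

Picture frame (8x10) $25.78: all other goods → 7.75% → $2.00
Photo printing (20 prints) $6.52: taxable services → 5.25% → $0.34
Side table $132.51: home furniture, buyer-exempt → 0% → $0.00
Dish soap $8.45: all other goods → 7.75% → $0.65
Dry cleaning (3 garments) $30.08: taxable services → 5.25% → $1.58
Kite $8.45: children's toys → 3.25% → $0.27
Subtotal = $211.79; tax = $4.84; total due = $216.63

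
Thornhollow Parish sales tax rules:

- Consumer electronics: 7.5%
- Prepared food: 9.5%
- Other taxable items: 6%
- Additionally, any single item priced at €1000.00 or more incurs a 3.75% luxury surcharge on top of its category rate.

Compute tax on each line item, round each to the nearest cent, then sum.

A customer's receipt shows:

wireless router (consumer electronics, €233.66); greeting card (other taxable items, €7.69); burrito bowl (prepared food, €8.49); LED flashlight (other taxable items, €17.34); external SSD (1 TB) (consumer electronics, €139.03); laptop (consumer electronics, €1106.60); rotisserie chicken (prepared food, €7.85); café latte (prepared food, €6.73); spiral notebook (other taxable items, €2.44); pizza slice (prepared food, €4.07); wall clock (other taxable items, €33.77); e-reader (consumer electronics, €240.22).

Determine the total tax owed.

Wireless router €233.66: consumer electronics → 7.5% → €17.52
Greeting card €7.69: other taxable items → 6% → €0.46
Burrito bowl €8.49: prepared food → 9.5% → €0.81
LED flashlight €17.34: other taxable items → 6% → €1.04
External SSD (1 TB) €139.03: consumer electronics → 7.5% → €10.43
Laptop €1106.60: consumer electronics → 7.5% + 3.75% surcharge = 11.25% → €124.49
Rotisserie chicken €7.85: prepared food → 9.5% → €0.75
Café latte €6.73: prepared food → 9.5% → €0.64
Spiral notebook €2.44: other taxable items → 6% → €0.15
Pizza slice €4.07: prepared food → 9.5% → €0.39
Wall clock €33.77: other taxable items → 6% → €2.03
E-reader €240.22: consumer electronics → 7.5% → €18.02
Total tax = €17.52 + €0.46 + €0.81 + €1.04 + €10.43 + €124.49 + €0.75 + €0.64 + €0.15 + €0.39 + €2.03 + €18.02 = €176.73

€176.73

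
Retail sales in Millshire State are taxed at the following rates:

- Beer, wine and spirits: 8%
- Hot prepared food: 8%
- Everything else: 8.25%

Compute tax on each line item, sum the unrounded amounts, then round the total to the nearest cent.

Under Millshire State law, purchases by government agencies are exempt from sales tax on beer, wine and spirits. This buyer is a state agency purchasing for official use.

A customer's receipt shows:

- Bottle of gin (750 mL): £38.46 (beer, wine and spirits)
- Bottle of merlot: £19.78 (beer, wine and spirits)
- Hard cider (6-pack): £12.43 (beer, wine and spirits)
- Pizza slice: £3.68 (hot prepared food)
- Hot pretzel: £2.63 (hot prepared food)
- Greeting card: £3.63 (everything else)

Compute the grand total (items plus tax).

Bottle of gin (750 mL) £38.46: beer, wine and spirits, buyer-exempt → 0% → £0.00
Bottle of merlot £19.78: beer, wine and spirits, buyer-exempt → 0% → £0.00
Hard cider (6-pack) £12.43: beer, wine and spirits, buyer-exempt → 0% → £0.00
Pizza slice £3.68: hot prepared food → 8% → £0.2944
Hot pretzel £2.63: hot prepared food → 8% → £0.2104
Greeting card £3.63: everything else → 8.25% → £0.299475
Subtotal = £80.61; unrounded tax = £0.804275 → £0.80; total due = £81.41

£81.41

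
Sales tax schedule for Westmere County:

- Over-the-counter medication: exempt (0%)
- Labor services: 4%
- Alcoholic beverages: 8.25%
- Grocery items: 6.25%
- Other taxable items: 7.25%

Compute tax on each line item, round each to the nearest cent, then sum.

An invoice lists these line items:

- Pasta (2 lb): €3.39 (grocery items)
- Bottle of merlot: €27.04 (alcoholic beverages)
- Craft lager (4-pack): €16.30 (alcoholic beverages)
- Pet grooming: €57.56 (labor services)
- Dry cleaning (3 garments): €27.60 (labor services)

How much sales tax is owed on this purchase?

€7.18

Pasta (2 lb) €3.39: grocery items → 6.25% → €0.21
Bottle of merlot €27.04: alcoholic beverages → 8.25% → €2.23
Craft lager (4-pack) €16.30: alcoholic beverages → 8.25% → €1.34
Pet grooming €57.56: labor services → 4% → €2.30
Dry cleaning (3 garments) €27.60: labor services → 4% → €1.10
Total tax = €0.21 + €2.23 + €1.34 + €2.30 + €1.10 = €7.18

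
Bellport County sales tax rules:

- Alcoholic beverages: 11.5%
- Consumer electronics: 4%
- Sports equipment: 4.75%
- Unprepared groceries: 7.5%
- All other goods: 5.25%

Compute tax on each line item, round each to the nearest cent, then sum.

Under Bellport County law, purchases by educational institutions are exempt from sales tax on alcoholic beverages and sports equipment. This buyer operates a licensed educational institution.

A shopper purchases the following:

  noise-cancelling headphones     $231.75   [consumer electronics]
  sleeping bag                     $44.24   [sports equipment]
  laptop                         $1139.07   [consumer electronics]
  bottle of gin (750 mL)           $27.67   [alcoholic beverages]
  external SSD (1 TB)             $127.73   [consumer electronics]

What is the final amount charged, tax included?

$1630.40

Noise-cancelling headphones $231.75: consumer electronics → 4% → $9.27
Sleeping bag $44.24: sports equipment, buyer-exempt → 0% → $0.00
Laptop $1139.07: consumer electronics → 4% → $45.56
Bottle of gin (750 mL) $27.67: alcoholic beverages, buyer-exempt → 0% → $0.00
External SSD (1 TB) $127.73: consumer electronics → 4% → $5.11
Subtotal = $1570.46; tax = $59.94; total due = $1630.40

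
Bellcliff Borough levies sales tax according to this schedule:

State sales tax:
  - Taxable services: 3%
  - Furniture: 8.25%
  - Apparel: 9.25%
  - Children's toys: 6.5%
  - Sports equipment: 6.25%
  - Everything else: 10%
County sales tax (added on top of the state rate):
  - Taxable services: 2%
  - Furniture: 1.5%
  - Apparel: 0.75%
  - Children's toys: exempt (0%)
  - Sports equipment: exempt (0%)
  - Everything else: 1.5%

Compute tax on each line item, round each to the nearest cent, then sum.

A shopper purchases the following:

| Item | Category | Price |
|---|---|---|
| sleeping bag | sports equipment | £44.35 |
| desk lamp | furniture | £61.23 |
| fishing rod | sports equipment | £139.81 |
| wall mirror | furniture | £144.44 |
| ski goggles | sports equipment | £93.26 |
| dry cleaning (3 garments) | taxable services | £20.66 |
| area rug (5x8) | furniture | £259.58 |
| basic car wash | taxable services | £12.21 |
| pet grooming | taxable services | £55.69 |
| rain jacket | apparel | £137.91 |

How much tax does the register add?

£80.91

Sleeping bag £44.35: sports equipment → 6.25% + 0% county = 6.25% → £2.77
Desk lamp £61.23: furniture → 8.25% + 1.5% county = 9.75% → £5.97
Fishing rod £139.81: sports equipment → 6.25% + 0% county = 6.25% → £8.74
Wall mirror £144.44: furniture → 8.25% + 1.5% county = 9.75% → £14.08
Ski goggles £93.26: sports equipment → 6.25% + 0% county = 6.25% → £5.83
Dry cleaning (3 garments) £20.66: taxable services → 3% + 2% county = 5% → £1.03
Area rug (5x8) £259.58: furniture → 8.25% + 1.5% county = 9.75% → £25.31
Basic car wash £12.21: taxable services → 3% + 2% county = 5% → £0.61
Pet grooming £55.69: taxable services → 3% + 2% county = 5% → £2.78
Rain jacket £137.91: apparel → 9.25% + 0.75% county = 10% → £13.79
Total tax = £2.77 + £5.97 + £8.74 + £14.08 + £5.83 + £1.03 + £25.31 + £0.61 + £2.78 + £13.79 = £80.91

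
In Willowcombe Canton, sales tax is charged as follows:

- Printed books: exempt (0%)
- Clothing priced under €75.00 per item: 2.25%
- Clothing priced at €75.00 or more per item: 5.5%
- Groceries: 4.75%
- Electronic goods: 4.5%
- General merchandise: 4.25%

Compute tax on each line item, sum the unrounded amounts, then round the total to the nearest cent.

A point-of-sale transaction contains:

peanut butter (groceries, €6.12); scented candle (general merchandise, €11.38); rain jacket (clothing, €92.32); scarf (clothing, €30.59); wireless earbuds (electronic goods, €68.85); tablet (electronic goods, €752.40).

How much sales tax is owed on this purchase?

€43.50

Peanut butter €6.12: groceries → 4.75% → €0.2907
Scented candle €11.38: general merchandise → 4.25% → €0.48365
Rain jacket €92.32: clothing, €75.00 or more → 5.5% → €5.0776
Scarf €30.59: clothing, under €75.00 → 2.25% → €0.688275
Wireless earbuds €68.85: electronic goods → 4.5% → €3.09825
Tablet €752.40: electronic goods → 4.5% → €33.858
Unrounded tax sum = €43.496475 → €43.50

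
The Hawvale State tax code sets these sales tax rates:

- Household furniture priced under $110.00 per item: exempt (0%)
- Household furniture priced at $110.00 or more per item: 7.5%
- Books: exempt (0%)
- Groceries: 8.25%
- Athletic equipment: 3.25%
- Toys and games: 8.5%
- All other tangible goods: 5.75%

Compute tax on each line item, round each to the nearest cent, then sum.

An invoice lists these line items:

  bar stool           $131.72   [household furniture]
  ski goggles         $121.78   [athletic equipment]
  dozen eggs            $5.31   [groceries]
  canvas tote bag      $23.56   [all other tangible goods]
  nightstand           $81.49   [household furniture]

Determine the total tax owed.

$15.63

Bar stool $131.72: household furniture, $110.00 or more → 7.5% → $9.88
Ski goggles $121.78: athletic equipment → 3.25% → $3.96
Dozen eggs $5.31: groceries → 8.25% → $0.44
Canvas tote bag $23.56: all other tangible goods → 5.75% → $1.35
Nightstand $81.49: household furniture, under $110.00 → 0% → $0.00
Total tax = $9.88 + $3.96 + $0.44 + $1.35 = $15.63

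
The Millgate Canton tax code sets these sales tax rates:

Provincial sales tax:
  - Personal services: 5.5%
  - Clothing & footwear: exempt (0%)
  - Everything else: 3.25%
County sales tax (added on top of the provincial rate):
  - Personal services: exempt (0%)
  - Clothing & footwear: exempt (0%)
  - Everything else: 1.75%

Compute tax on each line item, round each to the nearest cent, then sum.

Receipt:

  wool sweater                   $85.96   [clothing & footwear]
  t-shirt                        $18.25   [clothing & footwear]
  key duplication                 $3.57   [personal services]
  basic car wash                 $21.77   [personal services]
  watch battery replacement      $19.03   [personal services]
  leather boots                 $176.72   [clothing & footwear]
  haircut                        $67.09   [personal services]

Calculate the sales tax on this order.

Wool sweater $85.96: clothing & footwear → 0% + 0% county = 0% → $0.00
T-shirt $18.25: clothing & footwear → 0% + 0% county = 0% → $0.00
Key duplication $3.57: personal services → 5.5% + 0% county = 5.5% → $0.20
Basic car wash $21.77: personal services → 5.5% + 0% county = 5.5% → $1.20
Watch battery replacement $19.03: personal services → 5.5% + 0% county = 5.5% → $1.05
Leather boots $176.72: clothing & footwear → 0% + 0% county = 0% → $0.00
Haircut $67.09: personal services → 5.5% + 0% county = 5.5% → $3.69
Total tax = $0.20 + $1.20 + $1.05 + $3.69 = $6.14

$6.14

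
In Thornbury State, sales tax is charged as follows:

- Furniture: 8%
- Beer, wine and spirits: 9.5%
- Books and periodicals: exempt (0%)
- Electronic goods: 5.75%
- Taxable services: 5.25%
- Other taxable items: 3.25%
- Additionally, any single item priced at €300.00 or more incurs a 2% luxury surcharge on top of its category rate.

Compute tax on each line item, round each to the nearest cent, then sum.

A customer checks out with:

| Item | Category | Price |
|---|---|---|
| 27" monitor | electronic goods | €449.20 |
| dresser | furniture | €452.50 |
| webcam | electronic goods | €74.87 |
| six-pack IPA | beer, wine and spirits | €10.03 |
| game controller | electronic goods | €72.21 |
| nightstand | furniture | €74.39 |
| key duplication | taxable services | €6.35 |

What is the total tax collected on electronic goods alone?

27" monitor €449.20: electronic goods → 5.75% + 2% surcharge = 7.75% → €34.81
Webcam €74.87: electronic goods → 5.75% → €4.31
Game controller €72.21: electronic goods → 5.75% → €4.15
Tax on electronic goods = €34.81 + €4.31 + €4.15 = €43.27

€43.27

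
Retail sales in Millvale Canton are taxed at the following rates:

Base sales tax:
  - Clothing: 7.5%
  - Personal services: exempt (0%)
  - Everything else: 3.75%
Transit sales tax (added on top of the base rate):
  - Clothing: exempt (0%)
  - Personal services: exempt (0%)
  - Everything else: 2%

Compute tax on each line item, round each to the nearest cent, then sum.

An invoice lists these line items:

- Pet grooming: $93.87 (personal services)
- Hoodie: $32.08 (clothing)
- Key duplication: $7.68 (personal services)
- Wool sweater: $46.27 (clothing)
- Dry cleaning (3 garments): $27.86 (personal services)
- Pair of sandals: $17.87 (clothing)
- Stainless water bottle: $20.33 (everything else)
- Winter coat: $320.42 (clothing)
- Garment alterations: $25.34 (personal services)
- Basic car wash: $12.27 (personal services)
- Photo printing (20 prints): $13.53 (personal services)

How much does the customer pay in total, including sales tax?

$649.94

Pet grooming $93.87: personal services → 0% + 0% transit = 0% → $0.00
Hoodie $32.08: clothing → 7.5% + 0% transit = 7.5% → $2.41
Key duplication $7.68: personal services → 0% + 0% transit = 0% → $0.00
Wool sweater $46.27: clothing → 7.5% + 0% transit = 7.5% → $3.47
Dry cleaning (3 garments) $27.86: personal services → 0% + 0% transit = 0% → $0.00
Pair of sandals $17.87: clothing → 7.5% + 0% transit = 7.5% → $1.34
Stainless water bottle $20.33: everything else → 3.75% + 2% transit = 5.75% → $1.17
Winter coat $320.42: clothing → 7.5% + 0% transit = 7.5% → $24.03
Garment alterations $25.34: personal services → 0% + 0% transit = 0% → $0.00
Basic car wash $12.27: personal services → 0% + 0% transit = 0% → $0.00
Photo printing (20 prints) $13.53: personal services → 0% + 0% transit = 0% → $0.00
Subtotal = $617.52; tax = $32.42; total due = $649.94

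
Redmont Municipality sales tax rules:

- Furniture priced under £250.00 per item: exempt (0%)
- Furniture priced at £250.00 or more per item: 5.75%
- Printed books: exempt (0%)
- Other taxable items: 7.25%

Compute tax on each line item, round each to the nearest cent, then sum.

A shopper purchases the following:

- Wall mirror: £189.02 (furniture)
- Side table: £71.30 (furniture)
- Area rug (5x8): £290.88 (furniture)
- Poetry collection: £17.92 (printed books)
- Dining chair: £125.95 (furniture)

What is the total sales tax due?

£16.73

Wall mirror £189.02: furniture, under £250.00 → 0% → £0.00
Side table £71.30: furniture, under £250.00 → 0% → £0.00
Area rug (5x8) £290.88: furniture, £250.00 or more → 5.75% → £16.73
Poetry collection £17.92: printed books → 0% → £0.00
Dining chair £125.95: furniture, under £250.00 → 0% → £0.00
Total tax = £16.73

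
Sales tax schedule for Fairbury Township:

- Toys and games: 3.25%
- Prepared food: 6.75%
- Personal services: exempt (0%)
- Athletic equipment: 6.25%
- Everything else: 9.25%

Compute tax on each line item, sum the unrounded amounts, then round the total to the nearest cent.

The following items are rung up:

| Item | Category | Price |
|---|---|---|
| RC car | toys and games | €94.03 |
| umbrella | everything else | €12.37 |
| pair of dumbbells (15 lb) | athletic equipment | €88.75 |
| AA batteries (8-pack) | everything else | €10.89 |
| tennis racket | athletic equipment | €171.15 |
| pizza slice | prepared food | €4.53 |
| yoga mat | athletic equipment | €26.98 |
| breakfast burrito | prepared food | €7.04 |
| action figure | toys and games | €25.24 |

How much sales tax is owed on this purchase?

RC car €94.03: toys and games → 3.25% → €3.055975
Umbrella €12.37: everything else → 9.25% → €1.144225
Pair of dumbbells (15 lb) €88.75: athletic equipment → 6.25% → €5.546875
AA batteries (8-pack) €10.89: everything else → 9.25% → €1.007325
Tennis racket €171.15: athletic equipment → 6.25% → €10.696875
Pizza slice €4.53: prepared food → 6.75% → €0.305775
Yoga mat €26.98: athletic equipment → 6.25% → €1.68625
Breakfast burrito €7.04: prepared food → 6.75% → €0.4752
Action figure €25.24: toys and games → 3.25% → €0.8203
Unrounded tax sum = €24.7388 → €24.74

€24.74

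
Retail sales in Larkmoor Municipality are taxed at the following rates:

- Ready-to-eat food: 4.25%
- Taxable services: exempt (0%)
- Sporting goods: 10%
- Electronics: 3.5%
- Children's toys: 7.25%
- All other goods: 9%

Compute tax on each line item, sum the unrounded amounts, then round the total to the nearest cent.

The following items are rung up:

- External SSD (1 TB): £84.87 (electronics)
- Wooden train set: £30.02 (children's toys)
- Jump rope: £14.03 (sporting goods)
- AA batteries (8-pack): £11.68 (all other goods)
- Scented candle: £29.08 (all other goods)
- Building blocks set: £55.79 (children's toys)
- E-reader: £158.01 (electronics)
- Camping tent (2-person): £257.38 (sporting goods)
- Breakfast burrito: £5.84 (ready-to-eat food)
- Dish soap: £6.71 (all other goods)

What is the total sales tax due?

£46.38

External SSD (1 TB) £84.87: electronics → 3.5% → £2.97045
Wooden train set £30.02: children's toys → 7.25% → £2.17645
Jump rope £14.03: sporting goods → 10% → £1.403
AA batteries (8-pack) £11.68: all other goods → 9% → £1.0512
Scented candle £29.08: all other goods → 9% → £2.6172
Building blocks set £55.79: children's toys → 7.25% → £4.044775
E-reader £158.01: electronics → 3.5% → £5.53035
Camping tent (2-person) £257.38: sporting goods → 10% → £25.738
Breakfast burrito £5.84: ready-to-eat food → 4.25% → £0.2482
Dish soap £6.71: all other goods → 9% → £0.6039
Unrounded tax sum = £46.383525 → £46.38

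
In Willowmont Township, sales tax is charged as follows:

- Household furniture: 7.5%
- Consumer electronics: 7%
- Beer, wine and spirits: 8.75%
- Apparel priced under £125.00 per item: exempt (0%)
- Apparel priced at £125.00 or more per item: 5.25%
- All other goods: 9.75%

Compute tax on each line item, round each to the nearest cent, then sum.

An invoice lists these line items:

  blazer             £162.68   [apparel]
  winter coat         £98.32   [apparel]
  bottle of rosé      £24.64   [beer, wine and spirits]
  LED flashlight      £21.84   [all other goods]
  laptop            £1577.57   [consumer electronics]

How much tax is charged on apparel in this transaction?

Blazer £162.68: apparel, £125.00 or more → 5.25% → £8.54
Winter coat £98.32: apparel, under £125.00 → 0% → £0.00
Tax on apparel = £8.54 + £0.00 = £8.54

£8.54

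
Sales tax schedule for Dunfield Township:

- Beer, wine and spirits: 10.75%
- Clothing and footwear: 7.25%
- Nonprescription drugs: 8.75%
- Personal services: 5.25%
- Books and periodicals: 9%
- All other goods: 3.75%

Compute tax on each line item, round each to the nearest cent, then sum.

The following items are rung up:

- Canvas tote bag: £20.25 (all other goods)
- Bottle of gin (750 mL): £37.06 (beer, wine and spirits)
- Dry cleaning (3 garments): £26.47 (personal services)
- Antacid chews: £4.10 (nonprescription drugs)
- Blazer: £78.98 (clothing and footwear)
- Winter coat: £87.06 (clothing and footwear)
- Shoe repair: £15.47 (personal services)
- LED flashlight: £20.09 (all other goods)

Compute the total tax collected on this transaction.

Canvas tote bag £20.25: all other goods → 3.75% → £0.76
Bottle of gin (750 mL) £37.06: beer, wine and spirits → 10.75% → £3.98
Dry cleaning (3 garments) £26.47: personal services → 5.25% → £1.39
Antacid chews £4.10: nonprescription drugs → 8.75% → £0.36
Blazer £78.98: clothing and footwear → 7.25% → £5.73
Winter coat £87.06: clothing and footwear → 7.25% → £6.31
Shoe repair £15.47: personal services → 5.25% → £0.81
LED flashlight £20.09: all other goods → 3.75% → £0.75
Total tax = £0.76 + £3.98 + £1.39 + £0.36 + £5.73 + £6.31 + £0.81 + £0.75 = £20.09

£20.09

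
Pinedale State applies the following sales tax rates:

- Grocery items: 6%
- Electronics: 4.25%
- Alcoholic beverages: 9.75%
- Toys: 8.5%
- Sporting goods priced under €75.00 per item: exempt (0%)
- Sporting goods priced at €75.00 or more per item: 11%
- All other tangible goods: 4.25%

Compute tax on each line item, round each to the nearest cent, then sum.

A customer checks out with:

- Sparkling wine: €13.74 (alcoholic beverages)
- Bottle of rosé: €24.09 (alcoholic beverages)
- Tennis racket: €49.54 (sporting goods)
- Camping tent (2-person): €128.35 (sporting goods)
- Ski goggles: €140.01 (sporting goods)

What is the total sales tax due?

Sparkling wine €13.74: alcoholic beverages → 9.75% → €1.34
Bottle of rosé €24.09: alcoholic beverages → 9.75% → €2.35
Tennis racket €49.54: sporting goods, under €75.00 → 0% → €0.00
Camping tent (2-person) €128.35: sporting goods, €75.00 or more → 11% → €14.12
Ski goggles €140.01: sporting goods, €75.00 or more → 11% → €15.40
Total tax = €1.34 + €2.35 + €14.12 + €15.40 = €33.21

€33.21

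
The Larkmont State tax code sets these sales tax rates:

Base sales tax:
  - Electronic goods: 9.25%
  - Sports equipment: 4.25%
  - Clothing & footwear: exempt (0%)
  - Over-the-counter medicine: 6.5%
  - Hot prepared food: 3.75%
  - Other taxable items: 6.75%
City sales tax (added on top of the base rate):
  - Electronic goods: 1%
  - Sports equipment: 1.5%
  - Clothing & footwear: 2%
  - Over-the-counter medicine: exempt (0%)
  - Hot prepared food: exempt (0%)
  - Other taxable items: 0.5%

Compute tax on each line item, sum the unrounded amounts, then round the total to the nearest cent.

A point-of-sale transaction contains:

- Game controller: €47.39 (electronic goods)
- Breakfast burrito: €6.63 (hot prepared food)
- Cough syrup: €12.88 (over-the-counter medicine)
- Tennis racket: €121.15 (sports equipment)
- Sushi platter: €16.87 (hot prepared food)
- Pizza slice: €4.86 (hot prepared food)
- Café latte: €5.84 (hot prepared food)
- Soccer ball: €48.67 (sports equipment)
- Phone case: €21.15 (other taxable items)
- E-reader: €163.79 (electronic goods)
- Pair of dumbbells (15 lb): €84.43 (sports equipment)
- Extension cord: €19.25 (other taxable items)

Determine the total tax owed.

€41.31

Game controller €47.39: electronic goods → 9.25% + 1% city = 10.25% → €4.857475
Breakfast burrito €6.63: hot prepared food → 3.75% + 0% city = 3.75% → €0.248625
Cough syrup €12.88: over-the-counter medicine → 6.5% + 0% city = 6.5% → €0.8372
Tennis racket €121.15: sports equipment → 4.25% + 1.5% city = 5.75% → €6.966125
Sushi platter €16.87: hot prepared food → 3.75% + 0% city = 3.75% → €0.632625
Pizza slice €4.86: hot prepared food → 3.75% + 0% city = 3.75% → €0.18225
Café latte €5.84: hot prepared food → 3.75% + 0% city = 3.75% → €0.219
Soccer ball €48.67: sports equipment → 4.25% + 1.5% city = 5.75% → €2.798525
Phone case €21.15: other taxable items → 6.75% + 0.5% city = 7.25% → €1.533375
E-reader €163.79: electronic goods → 9.25% + 1% city = 10.25% → €16.788475
Pair of dumbbells (15 lb) €84.43: sports equipment → 4.25% + 1.5% city = 5.75% → €4.854725
Extension cord €19.25: other taxable items → 6.75% + 0.5% city = 7.25% → €1.395625
Unrounded tax sum = €41.314025 → €41.31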